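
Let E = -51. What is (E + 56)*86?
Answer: 430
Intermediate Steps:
(E + 56)*86 = (-51 + 56)*86 = 5*86 = 430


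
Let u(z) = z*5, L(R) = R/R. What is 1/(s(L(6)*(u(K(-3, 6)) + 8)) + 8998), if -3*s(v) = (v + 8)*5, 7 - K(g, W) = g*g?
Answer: 1/8988 ≈ 0.00011126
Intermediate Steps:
L(R) = 1
K(g, W) = 7 - g² (K(g, W) = 7 - g*g = 7 - g²)
u(z) = 5*z
s(v) = -40/3 - 5*v/3 (s(v) = -(v + 8)*5/3 = -(8 + v)*5/3 = -(40 + 5*v)/3 = -40/3 - 5*v/3)
1/(s(L(6)*(u(K(-3, 6)) + 8)) + 8998) = 1/((-40/3 - 5*(5*(7 - 1*(-3)²) + 8)/3) + 8998) = 1/((-40/3 - 5*(5*(7 - 1*9) + 8)/3) + 8998) = 1/((-40/3 - 5*(5*(7 - 9) + 8)/3) + 8998) = 1/((-40/3 - 5*(5*(-2) + 8)/3) + 8998) = 1/((-40/3 - 5*(-10 + 8)/3) + 8998) = 1/((-40/3 - 5*(-2)/3) + 8998) = 1/((-40/3 - 5/3*(-2)) + 8998) = 1/((-40/3 + 10/3) + 8998) = 1/(-10 + 8998) = 1/8988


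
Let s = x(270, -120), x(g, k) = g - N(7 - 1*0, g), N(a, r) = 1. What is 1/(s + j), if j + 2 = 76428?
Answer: 1/76695 ≈ 1.3039e-5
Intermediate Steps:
j = 76426 (j = -2 + 76428 = 76426)
x(g, k) = -1 + g (x(g, k) = g - 1*1 = g - 1 = -1 + g)
s = 269 (s = -1 + 270 = 269)
1/(s + j) = 1/(269 + 76426) = 1/76695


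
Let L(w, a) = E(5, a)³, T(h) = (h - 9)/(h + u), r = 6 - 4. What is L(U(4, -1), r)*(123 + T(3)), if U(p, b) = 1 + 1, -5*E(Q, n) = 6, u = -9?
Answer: -26784/125 ≈ -214.27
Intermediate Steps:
r = 2
T(h) = 1 (T(h) = (h - 9)/(h - 9) = (-9 + h)/(-9 + h) = 1)
E(Q, n) = -6/5 (E(Q, n) = -⅕*6 = -6/5)
U(p, b) = 2
L(w, a) = -216/125 (L(w, a) = (-6/5)³ = -216/125)
L(U(4, -1), r)*(123 + T(3)) = -216*(123 + 1)/125 = -216/125*124 = -26784/125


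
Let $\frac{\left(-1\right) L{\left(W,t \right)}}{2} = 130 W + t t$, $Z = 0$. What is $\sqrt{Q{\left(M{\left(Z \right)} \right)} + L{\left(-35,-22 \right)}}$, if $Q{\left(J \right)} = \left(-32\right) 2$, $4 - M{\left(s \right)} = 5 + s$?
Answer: $2 \sqrt{2017} \approx 89.822$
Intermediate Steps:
$M{\left(s \right)} = -1 - s$ ($M{\left(s \right)} = 4 - \left(5 + s\right) = -1 - s$)
$Q{\left(J \right)} = -64$
$L{\left(W,t \right)} = - 260 W - 2 t^{2}$ ($L{\left(W,t \right)} = - 2 \left(130 W + t t\right) = - 2 \left(130 W + t^{2}\right) = - 2 \left(t^{2} + 130 W\right) = - 260 W - 2 t^{2}$)
$\sqrt{Q{\left(M{\left(Z \right)} \right)} + L{\left(-35,-22 \right)}} = \sqrt{-64 - \left(-9100 + 2 \left(-22\right)^{2}\right)} = \sqrt{-64 + \left(9100 - 968\right)} = \sqrt{-64 + 8132} = \sqrt{8068} = 2 \sqrt{2017}$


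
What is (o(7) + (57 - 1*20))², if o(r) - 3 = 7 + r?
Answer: 2916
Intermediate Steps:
o(r) = 10 + r (o(r) = 3 + (7 + r) = 10 + r)
(o(7) + (57 - 1*20))² = ((10 + 7) + (57 - 1*20))² = (17 + (57 - 20))² = (17 + 37)² = 54² = 2916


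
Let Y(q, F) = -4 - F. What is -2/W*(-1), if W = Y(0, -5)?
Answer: 2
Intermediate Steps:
W = 1 (W = -4 - 1*(-5) = -4 + 5 = 1)
-2/W*(-1) = -2/1*(-1) = -2*1*(-1) = -2*(-1) = 2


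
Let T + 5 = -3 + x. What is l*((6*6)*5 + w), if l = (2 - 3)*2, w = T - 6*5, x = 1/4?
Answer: -569/2 ≈ -284.50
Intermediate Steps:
x = ¼ ≈ 0.25000
T = -31/4 (T = -5 + (-3 + ¼) = -5 - 11/4 = -31/4 ≈ -7.7500)
w = -151/4 (w = -31/4 - 6*5 = -31/4 - 30 = -151/4 ≈ -37.750)
l = -2 (l = -1*2 = -2)
l*((6*6)*5 + w) = -2*((6*6)*5 - 151/4) = -2*(36*5 - 151/4) = -2*(180 - 151/4) = -2*569/4 = -569/2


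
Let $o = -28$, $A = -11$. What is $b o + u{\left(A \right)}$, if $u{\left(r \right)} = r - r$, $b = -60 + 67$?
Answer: $-196$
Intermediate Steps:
$b = 7$
$u{\left(r \right)} = 0$
$b o + u{\left(A \right)} = 7 \left(-28\right) + 0 = -196 + 0 = -196$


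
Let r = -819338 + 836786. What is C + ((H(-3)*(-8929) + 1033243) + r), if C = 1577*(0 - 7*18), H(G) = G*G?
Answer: 771628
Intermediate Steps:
r = 17448
H(G) = G²
C = -198702 (C = 1577*(0 - 126) = 1577*(-126) = -198702)
C + ((H(-3)*(-8929) + 1033243) + r) = -198702 + (((-3)²*(-8929) + 1033243) + 17448) = -198702 + ((9*(-8929) + 1033243) + 17448) = -198702 + ((-80361 + 1033243) + 17448) = -198702 + (952882 + 17448) = -198702 + 970330 = 771628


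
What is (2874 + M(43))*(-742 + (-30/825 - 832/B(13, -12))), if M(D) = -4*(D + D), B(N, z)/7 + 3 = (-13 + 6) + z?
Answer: -13045784/7 ≈ -1.8637e+6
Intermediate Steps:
B(N, z) = -70 + 7*z (B(N, z) = -21 + 7*((-13 + 6) + z) = -21 + 7*(-7 + z) = -21 + (-49 + 7*z) = -70 + 7*z)
M(D) = -8*D
(2874 + M(43))*(-742 + (-30/825 - 832/B(13, -12))) = (2874 - 8*43)*(-742 + (-30/825 - 832/(-70 + 7*(-12)))) = (2874 - 344)*(-742 + (-30*1/825 - 832/(-70 - 84))) = 2530*(-742 + (-2/55 - 832/(-154))) = 2530*(-742 + (-2/55 - 832*(-1/154))) = 2530*(-742 + (-2/55 + 416/77)) = 2530*(-742 + 2066/385) = 2530*(-283604/385) = -13045784/7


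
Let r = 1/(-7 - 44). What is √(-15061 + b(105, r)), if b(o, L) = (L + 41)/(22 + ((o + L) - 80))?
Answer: I*√21614355534/1198 ≈ 122.72*I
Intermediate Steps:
r = -1/51 (r = 1/(-51) = -1/51 ≈ -0.019608)
b(o, L) = (41 + L)/(-58 + L + o) (b(o, L) = (41 + L)/(22 + ((L + o) - 80)) = (41 + L)/(22 + (-80 + L + o)) = (41 + L)/(-58 + L + o))
√(-15061 + b(105, r)) = √(-15061 + (41 - 1/51)/(-58 - 1/51 + 105)) = √(-15061 + (2090/51)/(2396/51)) = √(-15061 + (51/2396)*(2090/51)) = √(-15061 + 1045/1198) = √(-18042033/1198) = I*√21614355534/1198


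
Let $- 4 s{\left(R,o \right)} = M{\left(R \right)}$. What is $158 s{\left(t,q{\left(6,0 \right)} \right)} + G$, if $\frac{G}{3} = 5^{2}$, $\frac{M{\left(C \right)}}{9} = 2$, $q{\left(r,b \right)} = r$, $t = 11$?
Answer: $-636$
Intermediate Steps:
$M{\left(C \right)} = 18$ ($M{\left(C \right)} = 9 \cdot 2 = 18$)
$G = 75$ ($G = 3 \cdot 5^{2} = 3 \cdot 25 = 75$)
$s{\left(R,o \right)} = - \frac{9}{2}$ ($s{\left(R,o \right)} = \left(- \frac{1}{4}\right) 18 = - \frac{9}{2}$)
$158 s{\left(t,q{\left(6,0 \right)} \right)} + G = 158 \left(- \frac{9}{2}\right) + 75 = -711 + 75 = -636$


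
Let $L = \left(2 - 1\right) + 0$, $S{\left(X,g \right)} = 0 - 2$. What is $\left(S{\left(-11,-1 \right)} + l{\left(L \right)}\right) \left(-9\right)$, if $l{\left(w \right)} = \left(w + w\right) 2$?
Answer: $-18$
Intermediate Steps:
$S{\left(X,g \right)} = -2$ ($S{\left(X,g \right)} = 0 - 2 = -2$)
$L = 1$ ($L = 1 + 0 = 1$)
$l{\left(w \right)} = 4 w$ ($l{\left(w \right)} = 2 w 2 = 4 w$)
$\left(S{\left(-11,-1 \right)} + l{\left(L \right)}\right) \left(-9\right) = \left(-2 + 4 \cdot 1\right) \left(-9\right) = \left(-2 + 4\right) \left(-9\right) = 2 \left(-9\right) = -18$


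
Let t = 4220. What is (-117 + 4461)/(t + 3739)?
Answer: 1448/2653 ≈ 0.54580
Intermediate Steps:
(-117 + 4461)/(t + 3739) = (-117 + 4461)/(4220 + 3739) = 4344/7959 = 4344*(1/7959) = 1448/2653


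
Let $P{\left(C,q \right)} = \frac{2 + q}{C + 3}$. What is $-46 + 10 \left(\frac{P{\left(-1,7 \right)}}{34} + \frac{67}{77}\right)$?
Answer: $- \frac{94183}{2618} \approx -35.975$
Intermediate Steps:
$P{\left(C,q \right)} = \frac{2 + q}{3 + C}$
$-46 + 10 \left(\frac{P{\left(-1,7 \right)}}{34} + \frac{67}{77}\right) = -46 + 10 \left(\frac{\frac{1}{3 - 1} \left(2 + 7\right)}{34} + \frac{67}{77}\right) = -46 + 10 \left(\frac{1}{2} \cdot 9 \cdot \frac{1}{34} + 67 \cdot \frac{1}{77}\right) = -46 + 10 \left(\frac{1}{2} \cdot 9 \cdot \frac{1}{34} + \frac{67}{77}\right) = -46 + 10 \left(\frac{9}{2} \cdot \frac{1}{34} + \frac{67}{77}\right) = -46 + 10 \left(\frac{9}{68} + \frac{67}{77}\right) = -46 + 10 \cdot \frac{5249}{5236} = -46 + \frac{26245}{2618} = - \frac{94183}{2618}$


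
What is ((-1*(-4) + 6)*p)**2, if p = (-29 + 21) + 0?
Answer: 6400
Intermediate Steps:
p = -8 (p = -8 + 0 = -8)
((-1*(-4) + 6)*p)**2 = ((-1*(-4) + 6)*(-8))**2 = ((4 + 6)*(-8))**2 = (10*(-8))**2 = (-80)**2 = 6400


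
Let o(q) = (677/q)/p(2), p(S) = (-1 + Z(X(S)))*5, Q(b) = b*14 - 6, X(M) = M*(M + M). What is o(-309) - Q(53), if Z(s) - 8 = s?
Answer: -17057477/23175 ≈ -736.03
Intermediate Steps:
X(M) = 2*M² (X(M) = M*(2*M) = 2*M²)
Z(s) = 8 + s
Q(b) = -6 + 14*b (Q(b) = 14*b - 6 = -6 + 14*b)
p(S) = 35 + 10*S² (p(S) = (-1 + (8 + 2*S²))*5 = (7 + 2*S²)*5 = 35 + 10*S²)
o(q) = 677/(75*q) (o(q) = (677/q)/(35 + 10*2²) = (677/q)/(35 + 10*4) = (677/q)/(35 + 40) = (677/q)/75 = (677/q)*(1/75) = 677/(75*q))
o(-309) - Q(53) = (677/75)/(-309) - (-6 + 14*53) = (677/75)*(-1/309) - (-6 + 742) = -677/23175 - 1*736 = -677/23175 - 736 = -17057477/23175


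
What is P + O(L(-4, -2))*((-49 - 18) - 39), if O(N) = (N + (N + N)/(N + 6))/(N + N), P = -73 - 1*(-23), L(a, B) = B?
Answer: -259/2 ≈ -129.50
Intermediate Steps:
P = -50 (P = -73 + 23 = -50)
O(N) = (N + 2*N/(6 + N))/(2*N) (O(N) = (N + (2*N)/(6 + N))/((2*N)) = (N + 2*N/(6 + N))*(1/(2*N)) = (N + 2*N/(6 + N))/(2*N))
P + O(L(-4, -2))*((-49 - 18) - 39) = -50 + ((8 - 2)/(2*(6 - 2)))*((-49 - 18) - 39) = -50 + ((½)*6/4)*(-67 - 39) = -50 + ((½)*(¼)*6)*(-106) = -50 + (¾)*(-106) = -50 - 159/2 = -259/2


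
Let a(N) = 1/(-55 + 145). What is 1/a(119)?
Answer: 90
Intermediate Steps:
a(N) = 1/90
1/a(119) = 1/(1/90) = 90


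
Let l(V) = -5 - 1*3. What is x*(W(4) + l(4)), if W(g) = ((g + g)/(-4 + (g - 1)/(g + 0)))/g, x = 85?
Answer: -9520/13 ≈ -732.31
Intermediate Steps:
l(V) = -8 (l(V) = -5 - 3 = -8)
W(g) = 2/(-4 + (-1 + g)/g) (W(g) = ((2*g)/(-4 + (-1 + g)/g))/g = (2*g/(-4 + (-1 + g)/g))/g = 2/(-4 + (-1 + g)/g))
x*(W(4) + l(4)) = 85*(-2*4/(1 + 3*4) - 8) = 85*(-2*4/(1 + 12) - 8) = 85*(-2*4/13 - 8) = 85*(-2*4*1/13 - 8) = 85*(-8/13 - 8) = 85*(-112/13) = -9520/13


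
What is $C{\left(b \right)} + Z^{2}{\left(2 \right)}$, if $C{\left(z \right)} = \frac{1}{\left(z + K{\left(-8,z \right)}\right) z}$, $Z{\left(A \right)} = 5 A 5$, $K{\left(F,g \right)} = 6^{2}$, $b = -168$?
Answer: $\frac{55440001}{22176} \approx 2500.0$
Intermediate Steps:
$K{\left(F,g \right)} = 36$
$Z{\left(A \right)} = 25 A$
$C{\left(z \right)} = \frac{1}{z \left(36 + z\right)}$ ($C{\left(z \right)} = \frac{1}{\left(z + 36\right) z} = \frac{1}{\left(36 + z\right) z} = \frac{1}{z \left(36 + z\right)}$)
$C{\left(b \right)} + Z^{2}{\left(2 \right)} = \frac{1}{\left(-168\right) \left(36 - 168\right)} + \left(25 \cdot 2\right)^{2} = - \frac{1}{168 \left(-132\right)} + 50^{2} = \left(- \frac{1}{168}\right) \left(- \frac{1}{132}\right) + 2500 = \frac{1}{22176} + 2500 = \frac{55440001}{22176}$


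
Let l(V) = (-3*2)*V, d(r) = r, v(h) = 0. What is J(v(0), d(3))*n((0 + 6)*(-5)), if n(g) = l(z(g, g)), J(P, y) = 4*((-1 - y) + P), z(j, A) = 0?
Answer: 0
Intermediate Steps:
l(V) = -6*V
J(P, y) = -4 - 4*y + 4*P (J(P, y) = 4*(-1 + P - y) = -4 - 4*y + 4*P)
n(g) = 0 (n(g) = -6*0 = 0)
J(v(0), d(3))*n((0 + 6)*(-5)) = (-4 - 4*3 + 4*0)*0 = (-4 - 12 + 0)*0 = -16*0 = 0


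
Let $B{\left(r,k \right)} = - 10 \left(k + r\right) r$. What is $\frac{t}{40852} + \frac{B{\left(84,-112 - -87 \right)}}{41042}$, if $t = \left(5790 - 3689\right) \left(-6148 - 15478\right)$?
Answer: $- \frac{466704553153}{419161946} \approx -1113.4$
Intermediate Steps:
$t = -45436226$ ($t = 2101 \left(-21626\right) = -45436226$)
$B{\left(r,k \right)} = - 10 r \left(k + r\right)$
$\frac{t}{40852} + \frac{B{\left(84,-112 - -87 \right)}}{41042} = - \frac{45436226}{40852} + \frac{\left(-10\right) 84 \left(\left(-112 - -87\right) + 84\right)}{41042} = \left(-45436226\right) \frac{1}{40852} + \left(-10\right) 84 \left(\left(-112 + 87\right) + 84\right) \frac{1}{41042} = - \frac{22718113}{20426} + \left(-10\right) 84 \left(-25 + 84\right) \frac{1}{41042} = - \frac{22718113}{20426} + \left(-10\right) 84 \cdot 59 \cdot \frac{1}{41042} = - \frac{22718113}{20426} - \frac{24780}{20521} = - \frac{466704553153}{419161946}$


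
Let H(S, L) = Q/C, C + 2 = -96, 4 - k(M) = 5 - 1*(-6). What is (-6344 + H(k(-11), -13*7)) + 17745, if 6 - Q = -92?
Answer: 11400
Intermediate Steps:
Q = 98 (Q = 6 - 1*(-92) = 6 + 92 = 98)
k(M) = -7 (k(M) = 4 - (5 - 1*(-6)) = 4 - (5 + 6) = 4 - 1*11 = 4 - 11 = -7)
C = -98 (C = -2 - 96 = -98)
H(S, L) = -1 (H(S, L) = 98/(-98) = 98*(-1/98) = -1)
(-6344 + H(k(-11), -13*7)) + 17745 = (-6344 - 1) + 17745 = -6345 + 17745 = 11400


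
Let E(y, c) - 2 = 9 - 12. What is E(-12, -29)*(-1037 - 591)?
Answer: 1628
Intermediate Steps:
E(y, c) = -1 (E(y, c) = 2 + (9 - 12) = 2 - 3 = -1)
E(-12, -29)*(-1037 - 591) = -(-1037 - 591) = -1*(-1628) = 1628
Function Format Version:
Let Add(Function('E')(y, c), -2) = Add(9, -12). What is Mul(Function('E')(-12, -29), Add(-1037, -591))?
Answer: 1628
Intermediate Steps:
Function('E')(y, c) = -1 (Function('E')(y, c) = Add(2, Add(9, -12)) = Add(2, -3) = -1)
Mul(Function('E')(-12, -29), Add(-1037, -591)) = Mul(-1, Add(-1037, -591)) = Mul(-1, -1628) = 1628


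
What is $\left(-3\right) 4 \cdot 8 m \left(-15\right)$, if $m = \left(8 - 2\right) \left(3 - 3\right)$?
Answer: $0$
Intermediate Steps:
$m = 0$ ($m = 6 \cdot 0 = 0$)
$\left(-3\right) 4 \cdot 8 m \left(-15\right) = \left(-3\right) 4 \cdot 8 \cdot 0 \left(-15\right) = \left(-12\right) 8 \cdot 0 \left(-15\right) = \left(-96\right) 0 \left(-15\right) = 0 \left(-15\right) = 0$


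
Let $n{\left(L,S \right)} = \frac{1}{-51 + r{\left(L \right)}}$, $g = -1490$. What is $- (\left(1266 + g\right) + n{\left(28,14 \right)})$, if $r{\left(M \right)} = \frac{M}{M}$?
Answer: $\frac{11201}{50} \approx 224.02$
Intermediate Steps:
$r{\left(M \right)} = 1$
$n{\left(L,S \right)} = - \frac{1}{50}$ ($n{\left(L,S \right)} = \frac{1}{-51 + 1} = \frac{1}{-50} = - \frac{1}{50}$)
$- (\left(1266 + g\right) + n{\left(28,14 \right)}) = - (\left(1266 - 1490\right) - \frac{1}{50}) = - (-224 - \frac{1}{50}) = \left(-1\right) \left(- \frac{11201}{50}\right) = \frac{11201}{50}$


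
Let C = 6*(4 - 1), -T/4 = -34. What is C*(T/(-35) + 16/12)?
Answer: -1608/35 ≈ -45.943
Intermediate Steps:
T = 136 (T = -4*(-34) = 136)
C = 18 (C = 6*3 = 18)
C*(T/(-35) + 16/12) = 18*(136/(-35) + 16/12) = 18*(136*(-1/35) + 16*(1/12)) = 18*(-136/35 + 4/3) = 18*(-268/105) = -1608/35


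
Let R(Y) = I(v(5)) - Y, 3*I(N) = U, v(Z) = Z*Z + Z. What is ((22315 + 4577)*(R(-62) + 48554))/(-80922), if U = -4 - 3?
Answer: -217886454/13487 ≈ -16155.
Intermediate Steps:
U = -7
v(Z) = Z + Z² (v(Z) = Z² + Z = Z + Z²)
I(N) = -7/3 (I(N) = (⅓)*(-7) = -7/3)
R(Y) = -7/3 - Y
((22315 + 4577)*(R(-62) + 48554))/(-80922) = ((22315 + 4577)*((-7/3 - 1*(-62)) + 48554))/(-80922) = (26892*((-7/3 + 62) + 48554))*(-1/80922) = (26892*(179/3 + 48554))*(-1/80922) = (26892*(145841/3))*(-1/80922) = 1307318724*(-1/80922) = -217886454/13487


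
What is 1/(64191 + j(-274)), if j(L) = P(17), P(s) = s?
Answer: 1/64208 ≈ 1.5574e-5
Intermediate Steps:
j(L) = 17
1/(64191 + j(-274)) = 1/(64191 + 17) = 1/64208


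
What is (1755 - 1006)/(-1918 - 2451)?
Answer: -749/4369 ≈ -0.17144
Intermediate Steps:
(1755 - 1006)/(-1918 - 2451) = 749/(-4369) = 749*(-1/4369) = -749/4369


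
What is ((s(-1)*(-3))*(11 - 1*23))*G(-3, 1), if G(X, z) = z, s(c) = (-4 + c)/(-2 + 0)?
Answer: 90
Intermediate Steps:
s(c) = 2 - c/2 (s(c) = (-4 + c)/(-2) = (-4 + c)*(-½) = 2 - c/2)
((s(-1)*(-3))*(11 - 1*23))*G(-3, 1) = (((2 - ½*(-1))*(-3))*(11 - 1*23))*1 = (((2 + ½)*(-3))*(11 - 23))*1 = (((5/2)*(-3))*(-12))*1 = -15/2*(-12)*1 = 90*1 = 90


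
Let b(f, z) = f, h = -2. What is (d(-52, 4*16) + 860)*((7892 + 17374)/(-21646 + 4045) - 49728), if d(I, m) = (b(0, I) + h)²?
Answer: -252082884672/5867 ≈ -4.2966e+7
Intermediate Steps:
d(I, m) = 4 (d(I, m) = (0 - 2)² = (-2)² = 4)
(d(-52, 4*16) + 860)*((7892 + 17374)/(-21646 + 4045) - 49728) = (4 + 860)*((7892 + 17374)/(-21646 + 4045) - 49728) = 864*(25266/(-17601) - 49728) = 864*(25266*(-1/17601) - 49728) = 864*(-8422/5867 - 49728) = 864*(-291762598/5867) = -252082884672/5867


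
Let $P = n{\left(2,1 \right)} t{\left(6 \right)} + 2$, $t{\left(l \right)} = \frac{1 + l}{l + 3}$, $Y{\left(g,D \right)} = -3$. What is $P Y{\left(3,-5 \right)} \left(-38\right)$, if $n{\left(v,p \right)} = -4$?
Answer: $- \frac{380}{3} \approx -126.67$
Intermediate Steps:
$t{\left(l \right)} = \frac{1 + l}{3 + l}$
$P = - \frac{10}{9}$ ($P = - 4 \frac{1 + 6}{3 + 6} + 2 = - 4 \cdot \frac{1}{9} \cdot 7 + 2 = \left(-4\right) \frac{7}{9} + 2 = - \frac{28}{9} + 2 = - \frac{10}{9} \approx -1.1111$)
$P Y{\left(3,-5 \right)} \left(-38\right) = \left(- \frac{10}{9}\right) \left(-3\right) \left(-38\right) = \frac{10}{3} \left(-38\right) = - \frac{380}{3}$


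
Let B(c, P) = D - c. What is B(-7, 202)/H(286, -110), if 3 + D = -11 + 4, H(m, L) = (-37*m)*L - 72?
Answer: -3/1163948 ≈ -2.5774e-6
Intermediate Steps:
H(m, L) = -72 - 37*L*m (H(m, L) = -37*L*m - 72 = -72 - 37*L*m)
D = -10 (D = -3 + (-11 + 4) = -3 - 7 = -10)
B(c, P) = -10 - c
B(-7, 202)/H(286, -110) = (-10 - 1*(-7))/(-72 - 37*(-110)*286) = (-10 + 7)/(-72 + 1164020) = -3/1163948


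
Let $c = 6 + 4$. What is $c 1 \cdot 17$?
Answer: $170$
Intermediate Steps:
$c = 10$
$c 1 \cdot 17 = 10 \cdot 1 \cdot 17 = 10 \cdot 17 = 170$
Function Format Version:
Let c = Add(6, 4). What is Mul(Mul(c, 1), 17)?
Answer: 170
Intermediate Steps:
c = 10
Mul(Mul(c, 1), 17) = Mul(Mul(10, 1), 17) = Mul(10, 17) = 170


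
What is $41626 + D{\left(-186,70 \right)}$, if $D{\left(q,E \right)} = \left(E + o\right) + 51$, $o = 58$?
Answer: $41805$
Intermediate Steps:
$D{\left(q,E \right)} = 109 + E$ ($D{\left(q,E \right)} = \left(E + 58\right) + 51 = \left(58 + E\right) + 51 = 109 + E$)
$41626 + D{\left(-186,70 \right)} = 41626 + \left(109 + 70\right) = 41626 + 179 = 41805$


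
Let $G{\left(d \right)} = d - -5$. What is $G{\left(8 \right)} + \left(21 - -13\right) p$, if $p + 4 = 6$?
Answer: $81$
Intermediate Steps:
$p = 2$ ($p = -4 + 6 = 2$)
$G{\left(d \right)} = 5 + d$ ($G{\left(d \right)} = d + 5 = 5 + d$)
$G{\left(8 \right)} + \left(21 - -13\right) p = \left(5 + 8\right) + \left(21 - -13\right) 2 = 13 + \left(21 + 13\right) 2 = 13 + 34 \cdot 2 = 13 + 68 = 81$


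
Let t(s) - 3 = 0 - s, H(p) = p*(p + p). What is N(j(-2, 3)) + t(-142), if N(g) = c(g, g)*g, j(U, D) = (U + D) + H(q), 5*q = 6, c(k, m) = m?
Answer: 100034/625 ≈ 160.05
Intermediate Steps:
q = 6/5 (q = (⅕)*6 = 6/5 ≈ 1.2000)
H(p) = 2*p² (H(p) = p*(2*p) = 2*p²)
j(U, D) = 72/25 + D + U (j(U, D) = (U + D) + 2*(6/5)² = (D + U) + 2*(36/25) = (D + U) + 72/25 = 72/25 + D + U)
N(g) = g² (N(g) = g*g = g²)
t(s) = 3 - s (t(s) = 3 + (0 - s) = 3 - s)
N(j(-2, 3)) + t(-142) = (72/25 + 3 - 2)² + (3 - 1*(-142)) = (97/25)² + (3 + 142) = 9409/625 + 145 = 100034/625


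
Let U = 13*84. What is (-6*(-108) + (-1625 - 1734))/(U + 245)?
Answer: -2711/1337 ≈ -2.0277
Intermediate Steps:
U = 1092
(-6*(-108) + (-1625 - 1734))/(U + 245) = (-6*(-108) + (-1625 - 1734))/(1092 + 245) = (648 - 3359)/1337 = -2711*1/1337 = -2711/1337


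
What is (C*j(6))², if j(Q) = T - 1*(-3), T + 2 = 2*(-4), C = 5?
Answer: 1225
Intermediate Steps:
T = -10 (T = -2 + 2*(-4) = -2 - 8 = -10)
j(Q) = -7 (j(Q) = -10 - 1*(-3) = -10 + 3 = -7)
(C*j(6))² = (5*(-7))² = (-35)² = 1225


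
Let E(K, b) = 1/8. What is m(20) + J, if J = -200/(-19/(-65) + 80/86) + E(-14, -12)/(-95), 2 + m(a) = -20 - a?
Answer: -533914057/2596920 ≈ -205.60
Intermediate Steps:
m(a) = -22 - a (m(a) = -2 + (-20 - a) = -22 - a)
E(K, b) = ⅛
J = -424843417/2596920 (J = -200/(-19/(-65) + 80/86) + (⅛)/(-95) = -200/(-19*(-1/65) + 80*(1/86)) + (⅛)*(-1/95) = -200/(19/65 + 40/43) - 1/760 = -200/3417/2795 - 1/760 = -200*2795/3417 - 1/760 = -559000/3417 - 1/760 = -424843417/2596920 ≈ -163.60)
m(20) + J = (-22 - 1*20) - 424843417/2596920 = (-22 - 20) - 424843417/2596920 = -42 - 424843417/2596920 = -533914057/2596920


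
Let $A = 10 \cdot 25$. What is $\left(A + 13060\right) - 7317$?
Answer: $5993$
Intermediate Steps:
$A = 250$
$\left(A + 13060\right) - 7317 = \left(250 + 13060\right) - 7317 = 13310 - 7317 = 5993$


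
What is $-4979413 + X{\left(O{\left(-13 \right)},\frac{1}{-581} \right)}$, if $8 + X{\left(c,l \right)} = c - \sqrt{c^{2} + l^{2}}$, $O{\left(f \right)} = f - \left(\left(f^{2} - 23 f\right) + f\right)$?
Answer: $-4979889 - \frac{\sqrt{73933960465}}{581} \approx -4.9804 \cdot 10^{6}$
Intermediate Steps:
$O{\left(f \right)} = - f^{2} + 23 f$ ($O{\left(f \right)} = f - \left(f^{2} - 22 f\right) = - f^{2} + 23 f$)
$X{\left(c,l \right)} = -8 + c - \sqrt{c^{2} + l^{2}}$ ($X{\left(c,l \right)} = -8 + \left(c - \sqrt{c^{2} + l^{2}}\right) = -8 + c - \sqrt{c^{2} + l^{2}}$)
$-4979413 + X{\left(O{\left(-13 \right)},\frac{1}{-581} \right)} = -4979413 - \left(8 + \sqrt{\left(- 13 \left(23 - -13\right)\right)^{2} + \left(\frac{1}{-581}\right)^{2}} + 13 \left(23 - -13\right)\right) = -4979413 - \left(8 + \sqrt{\left(- 13 \left(23 + 13\right)\right)^{2} + \left(- \frac{1}{581}\right)^{2}} + 13 \left(23 + 13\right)\right) = -4979413 - \left(476 + \sqrt{\left(\left(-13\right) 36\right)^{2} + \frac{1}{337561}}\right) = -4979413 - \left(476 + \sqrt{\left(-468\right)^{2} + \frac{1}{337561}}\right) = -4979413 - \left(476 + \sqrt{219024 + \frac{1}{337561}}\right) = -4979413 - \left(476 + \sqrt{\frac{73933960465}{337561}}\right) = -4979413 - \left(476 + \frac{\sqrt{73933960465}}{581}\right) = -4979889 - \frac{\sqrt{73933960465}}{581}$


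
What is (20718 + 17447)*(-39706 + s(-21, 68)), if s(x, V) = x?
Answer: -1516180955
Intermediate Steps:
(20718 + 17447)*(-39706 + s(-21, 68)) = (20718 + 17447)*(-39706 - 21) = 38165*(-39727) = -1516180955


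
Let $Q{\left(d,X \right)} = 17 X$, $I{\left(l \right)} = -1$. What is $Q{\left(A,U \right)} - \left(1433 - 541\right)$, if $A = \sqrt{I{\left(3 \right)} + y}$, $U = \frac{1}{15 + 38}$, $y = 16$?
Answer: $- \frac{47259}{53} \approx -891.68$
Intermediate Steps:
$U = \frac{1}{53} \approx 0.018868$
$A = \sqrt{15}$ ($A = \sqrt{-1 + 16} = \sqrt{15} \approx 3.873$)
$Q{\left(A,U \right)} - \left(1433 - 541\right) = 17 \cdot \frac{1}{53} - \left(1433 - 541\right) = \frac{17}{53} - 892 = - \frac{47259}{53}$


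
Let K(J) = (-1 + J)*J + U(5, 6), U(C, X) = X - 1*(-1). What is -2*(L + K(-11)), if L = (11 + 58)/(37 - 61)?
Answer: -1089/4 ≈ -272.25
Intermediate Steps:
U(C, X) = 1 + X (U(C, X) = X + 1 = 1 + X)
L = -23/8 (L = 69/(-24) = 69*(-1/24) = -23/8 ≈ -2.8750)
K(J) = 7 + J*(-1 + J) (K(J) = (-1 + J)*J + (1 + 6) = J*(-1 + J) + 7 = 7 + J*(-1 + J))
-2*(L + K(-11)) = -2*(-23/8 + (7 + (-11)² - 1*(-11))) = -2*(-23/8 + (7 + 121 + 11)) = -2*(-23/8 + 139) = -2*1089/8 = -1089/4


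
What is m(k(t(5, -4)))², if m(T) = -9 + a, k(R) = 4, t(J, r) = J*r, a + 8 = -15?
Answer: 1024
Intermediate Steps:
a = -23 (a = -8 - 15 = -23)
m(T) = -32 (m(T) = -9 - 23 = -32)
m(k(t(5, -4)))² = (-32)² = 1024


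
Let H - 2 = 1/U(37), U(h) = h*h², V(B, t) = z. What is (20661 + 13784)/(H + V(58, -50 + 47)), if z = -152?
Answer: -1744742585/7597949 ≈ -229.63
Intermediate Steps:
V(B, t) = -152
U(h) = h³
H = 101307/50653 (H = 2 + 1/(37³) = 2 + 1/50653 = 101307/50653 ≈ 2.0000)
(20661 + 13784)/(H + V(58, -50 + 47)) = (20661 + 13784)/(101307/50653 - 152) = 34445/(-7597949/50653) = 34445*(-50653/7597949) = -1744742585/7597949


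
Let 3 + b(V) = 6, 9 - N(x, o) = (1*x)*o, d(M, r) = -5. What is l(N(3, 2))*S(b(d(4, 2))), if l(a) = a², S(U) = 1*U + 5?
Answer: 72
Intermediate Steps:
N(x, o) = 9 - o*x (N(x, o) = 9 - 1*x*o = 9 - x*o = 9 - o*x)
b(V) = 3 (b(V) = -3 + 6 = 3)
S(U) = 5 + U (S(U) = U + 5 = 5 + U)
l(N(3, 2))*S(b(d(4, 2))) = (9 - 1*2*3)²*(5 + 3) = (9 - 6)²*8 = 3²*8 = 9*8 = 72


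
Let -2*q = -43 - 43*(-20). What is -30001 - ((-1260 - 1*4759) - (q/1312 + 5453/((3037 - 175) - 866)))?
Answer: -31398285747/1309376 ≈ -23980.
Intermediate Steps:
q = -817/2 (q = -(-43 - 43*(-20))/2 = -(-43 + 860)/2 = -1/2*817 = -817/2 ≈ -408.50)
-30001 - ((-1260 - 1*4759) - (q/1312 + 5453/((3037 - 175) - 866))) = -30001 - ((-1260 - 1*4759) - (-817/2/1312 + 5453/((3037 - 175) - 866))) = -30001 - ((-1260 - 4759) - (-817/2*1/1312 + 5453/(2862 - 866))) = -30001 - (-6019 - (-817/2624 + 5453/1996)) = -30001 - (-6019 - 1*3169485/1309376) = -30001 - (-6019 - 3169485/1309376) = -30001 - 1*(-7884303629/1309376) = -30001 + 7884303629/1309376 = -31398285747/1309376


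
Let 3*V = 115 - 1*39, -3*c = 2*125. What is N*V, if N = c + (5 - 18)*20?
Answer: -78280/9 ≈ -8697.8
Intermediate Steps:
c = -250/3 (c = -2*125/3 = -⅓*250 = -250/3 ≈ -83.333)
N = -1030/3 (N = -250/3 + (5 - 18)*20 = -250/3 - 13*20 = -250/3 - 260 = -1030/3 ≈ -343.33)
V = 76/3 (V = (115 - 1*39)/3 = (115 - 39)/3 = (⅓)*76 = 76/3 ≈ 25.333)
N*V = -1030/3*76/3 = -78280/9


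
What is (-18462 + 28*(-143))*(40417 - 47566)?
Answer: 160609434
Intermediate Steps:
(-18462 + 28*(-143))*(40417 - 47566) = (-18462 - 4004)*(-7149) = -22466*(-7149) = 160609434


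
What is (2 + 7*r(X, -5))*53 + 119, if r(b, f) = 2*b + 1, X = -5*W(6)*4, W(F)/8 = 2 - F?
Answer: 475476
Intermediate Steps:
W(F) = 16 - 8*F (W(F) = 8*(2 - F) = 16 - 8*F)
X = 640 (X = -5*(16 - 8*6)*4 = -5*(16 - 48)*4 = -5*(-32)*4 = 160*4 = 640)
r(b, f) = 1 + 2*b
(2 + 7*r(X, -5))*53 + 119 = (2 + 7*(1 + 2*640))*53 + 119 = (2 + 7*(1 + 1280))*53 + 119 = (2 + 7*1281)*53 + 119 = (2 + 8967)*53 + 119 = 8969*53 + 119 = 475357 + 119 = 475476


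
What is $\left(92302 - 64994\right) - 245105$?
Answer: $-217797$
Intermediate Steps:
$\left(92302 - 64994\right) - 245105 = 27308 - 245105 = -217797$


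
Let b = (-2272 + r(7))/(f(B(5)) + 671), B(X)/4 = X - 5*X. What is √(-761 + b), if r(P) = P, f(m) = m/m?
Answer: I*√2397066/56 ≈ 27.647*I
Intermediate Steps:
B(X) = -16*X (B(X) = 4*(X - 5*X) = 4*(-4*X) = -16*X)
f(m) = 1
b = -755/224 (b = (-2272 + 7)/(1 + 671) = -2265/672 = -2265*1/672 = -755/224 ≈ -3.3705)
√(-761 + b) = √(-761 - 755/224) = √(-171219/224) = I*√2397066/56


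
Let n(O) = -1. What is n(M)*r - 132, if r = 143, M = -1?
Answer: -275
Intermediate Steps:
n(M)*r - 132 = -1*143 - 132 = -143 - 132 = -275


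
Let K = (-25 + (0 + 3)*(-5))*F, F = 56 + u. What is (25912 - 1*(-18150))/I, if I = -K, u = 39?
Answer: 22031/1900 ≈ 11.595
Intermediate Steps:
F = 95 (F = 56 + 39 = 95)
K = -3800 (K = (-25 + (0 + 3)*(-5))*95 = (-25 + 3*(-5))*95 = (-25 - 15)*95 = -40*95 = -3800)
I = 3800 (I = -1*(-3800) = 3800)
(25912 - 1*(-18150))/I = (25912 - 1*(-18150))/3800 = (25912 + 18150)*(1/3800) = 44062*(1/3800) = 22031/1900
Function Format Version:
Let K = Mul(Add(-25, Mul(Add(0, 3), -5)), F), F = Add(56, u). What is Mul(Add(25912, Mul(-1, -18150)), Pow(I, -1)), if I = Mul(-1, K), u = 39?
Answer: Rational(22031, 1900) ≈ 11.595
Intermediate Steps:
F = 95 (F = Add(56, 39) = 95)
K = -3800 (K = Mul(Add(-25, Mul(Add(0, 3), -5)), 95) = Mul(Add(-25, Mul(3, -5)), 95) = Mul(Add(-25, -15), 95) = Mul(-40, 95) = -3800)
I = 3800 (I = Mul(-1, -3800) = 3800)
Mul(Add(25912, Mul(-1, -18150)), Pow(I, -1)) = Mul(Add(25912, Mul(-1, -18150)), Pow(3800, -1)) = Mul(Add(25912, 18150), Rational(1, 3800)) = Mul(44062, Rational(1, 3800)) = Rational(22031, 1900)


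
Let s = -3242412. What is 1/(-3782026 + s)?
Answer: -1/7024438 ≈ -1.4236e-7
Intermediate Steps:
1/(-3782026 + s) = 1/(-3782026 - 3242412) = 1/(-7024438) = -1/7024438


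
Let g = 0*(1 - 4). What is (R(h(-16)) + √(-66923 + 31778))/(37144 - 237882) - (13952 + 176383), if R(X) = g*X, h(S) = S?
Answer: -190335 - 3*I*√3905/200738 ≈ -1.9034e+5 - 0.0009339*I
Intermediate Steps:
g = 0 (g = 0*(-3) = 0)
R(X) = 0 (R(X) = 0*X = 0)
(R(h(-16)) + √(-66923 + 31778))/(37144 - 237882) - (13952 + 176383) = (0 + √(-66923 + 31778))/(37144 - 237882) - (13952 + 176383) = (0 + √(-35145))/(-200738) - 1*190335 = (0 + 3*I*√3905)*(-1/200738) - 190335 = (3*I*√3905)*(-1/200738) - 190335 = -3*I*√3905/200738 - 190335 = -190335 - 3*I*√3905/200738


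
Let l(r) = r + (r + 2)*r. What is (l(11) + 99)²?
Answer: 64009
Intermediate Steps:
l(r) = r + r*(2 + r) (l(r) = r + (2 + r)*r = r + r*(2 + r))
(l(11) + 99)² = (11*(3 + 11) + 99)² = (11*14 + 99)² = (154 + 99)² = 253² = 64009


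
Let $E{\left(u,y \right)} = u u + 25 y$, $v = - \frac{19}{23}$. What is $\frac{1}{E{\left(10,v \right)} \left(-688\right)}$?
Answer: $- \frac{23}{1255600} \approx -1.8318 \cdot 10^{-5}$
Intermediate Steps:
$v = - \frac{19}{23}$ ($v = \left(-19\right) \frac{1}{23} = - \frac{19}{23} \approx -0.82609$)
$E{\left(u,y \right)} = u^{2} + 25 y$
$\frac{1}{E{\left(10,v \right)} \left(-688\right)} = \frac{1}{\left(10^{2} + 25 \left(- \frac{19}{23}\right)\right) \left(-688\right)} = \frac{1}{100 - \frac{475}{23}} \left(- \frac{1}{688}\right) = \frac{1}{\frac{1825}{23}} \left(- \frac{1}{688}\right) = \frac{23}{1825} \left(- \frac{1}{688}\right) = - \frac{23}{1255600}$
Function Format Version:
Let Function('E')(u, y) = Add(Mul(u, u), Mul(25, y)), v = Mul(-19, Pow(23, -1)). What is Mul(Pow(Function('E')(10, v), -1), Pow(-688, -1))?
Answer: Rational(-23, 1255600) ≈ -1.8318e-5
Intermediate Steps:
v = Rational(-19, 23) (v = Mul(-19, Rational(1, 23)) = Rational(-19, 23) ≈ -0.82609)
Function('E')(u, y) = Add(Pow(u, 2), Mul(25, y))
Mul(Pow(Function('E')(10, v), -1), Pow(-688, -1)) = Mul(Pow(Add(Pow(10, 2), Mul(25, Rational(-19, 23))), -1), Pow(-688, -1)) = Mul(Pow(Add(100, Rational(-475, 23)), -1), Rational(-1, 688)) = Mul(Pow(Rational(1825, 23), -1), Rational(-1, 688)) = Mul(Rational(23, 1825), Rational(-1, 688)) = Rational(-23, 1255600)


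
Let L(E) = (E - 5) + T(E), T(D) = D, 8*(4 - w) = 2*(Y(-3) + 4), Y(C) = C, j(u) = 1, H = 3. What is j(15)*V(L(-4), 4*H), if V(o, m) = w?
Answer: 15/4 ≈ 3.7500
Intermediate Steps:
w = 15/4 (w = 4 - (-3 + 4)/4 = 4 - 1/4 = 4 - ⅛*2 = 4 - ¼ = 15/4 ≈ 3.7500)
L(E) = -5 + 2*E (L(E) = (E - 5) + E = (-5 + E) + E = -5 + 2*E)
V(o, m) = 15/4
j(15)*V(L(-4), 4*H) = 1*(15/4) = 15/4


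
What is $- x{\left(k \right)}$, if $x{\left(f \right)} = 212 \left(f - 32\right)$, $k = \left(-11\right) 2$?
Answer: $11448$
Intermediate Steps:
$k = -22$
$x{\left(f \right)} = -6784 + 212 f$ ($x{\left(f \right)} = 212 \left(-32 + f\right) = -6784 + 212 f$)
$- x{\left(k \right)} = - (-6784 + 212 \left(-22\right)) = - (-6784 - 4664) = \left(-1\right) \left(-11448\right) = 11448$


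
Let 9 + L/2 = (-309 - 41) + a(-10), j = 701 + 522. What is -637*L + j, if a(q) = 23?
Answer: 429287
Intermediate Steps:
j = 1223
L = -672 (L = -18 + 2*((-309 - 41) + 23) = -18 + 2*(-350 + 23) = -18 + 2*(-327) = -18 - 654 = -672)
-637*L + j = -637*(-672) + 1223 = 428064 + 1223 = 429287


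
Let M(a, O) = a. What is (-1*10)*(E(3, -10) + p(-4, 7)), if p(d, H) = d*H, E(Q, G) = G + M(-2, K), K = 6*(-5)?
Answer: 400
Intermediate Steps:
K = -30
E(Q, G) = -2 + G (E(Q, G) = G - 2 = -2 + G)
p(d, H) = H*d
(-1*10)*(E(3, -10) + p(-4, 7)) = (-1*10)*((-2 - 10) + 7*(-4)) = -10*(-12 - 28) = -10*(-40) = 400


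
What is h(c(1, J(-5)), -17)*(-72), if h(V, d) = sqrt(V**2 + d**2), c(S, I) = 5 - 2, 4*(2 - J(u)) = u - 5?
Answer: -72*sqrt(298) ≈ -1242.9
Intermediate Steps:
J(u) = 13/4 - u/4 (J(u) = 2 - (u - 5)/4 = 2 - (-5 + u)/4 = 2 + (5/4 - u/4) = 13/4 - u/4)
c(S, I) = 3
h(c(1, J(-5)), -17)*(-72) = sqrt(3**2 + (-17)**2)*(-72) = sqrt(9 + 289)*(-72) = sqrt(298)*(-72) = -72*sqrt(298)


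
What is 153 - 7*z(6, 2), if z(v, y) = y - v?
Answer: 181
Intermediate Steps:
153 - 7*z(6, 2) = 153 - 7*(2 - 1*6) = 153 - 7*(2 - 6) = 153 - 7*(-4) = 153 + 28 = 181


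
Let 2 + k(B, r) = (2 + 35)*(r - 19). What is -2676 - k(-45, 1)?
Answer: -2008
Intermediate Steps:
k(B, r) = -705 + 37*r (k(B, r) = -2 + (2 + 35)*(r - 19) = -2 + 37*(-19 + r) = -2 + (-703 + 37*r) = -705 + 37*r)
-2676 - k(-45, 1) = -2676 - (-705 + 37*1) = -2676 - (-705 + 37) = -2676 - 1*(-668) = -2676 + 668 = -2008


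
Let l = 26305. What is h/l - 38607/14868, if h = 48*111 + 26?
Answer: -311984621/130367580 ≈ -2.3931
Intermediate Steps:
h = 5354 (h = 5328 + 26 = 5354)
h/l - 38607/14868 = 5354/26305 - 38607/14868 = 5354*(1/26305) - 38607*1/14868 = 5354/26305 - 12869/4956 = -311984621/130367580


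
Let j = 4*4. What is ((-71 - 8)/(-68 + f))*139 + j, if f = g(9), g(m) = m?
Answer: 11925/59 ≈ 202.12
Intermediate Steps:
f = 9
j = 16
((-71 - 8)/(-68 + f))*139 + j = ((-71 - 8)/(-68 + 9))*139 + 16 = -79/(-59)*139 + 16 = -79*(-1/59)*139 + 16 = (79/59)*139 + 16 = 10981/59 + 16 = 11925/59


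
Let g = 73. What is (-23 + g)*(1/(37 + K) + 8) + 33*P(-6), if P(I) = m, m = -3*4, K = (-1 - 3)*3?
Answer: 6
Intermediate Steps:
K = -12 (K = -4*3 = -12)
m = -12
P(I) = -12
(-23 + g)*(1/(37 + K) + 8) + 33*P(-6) = (-23 + 73)*(1/(37 - 12) + 8) + 33*(-12) = 50*(1/25 + 8) - 396 = 50*(201/25) - 396 = 402 - 396 = 6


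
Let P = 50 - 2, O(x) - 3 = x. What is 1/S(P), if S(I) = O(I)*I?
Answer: 1/2448 ≈ 0.00040850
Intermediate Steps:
O(x) = 3 + x
P = 48
S(I) = I*(3 + I) (S(I) = (3 + I)*I = I*(3 + I))
1/S(P) = 1/(48*(3 + 48)) = 1/(48*51) = 1/2448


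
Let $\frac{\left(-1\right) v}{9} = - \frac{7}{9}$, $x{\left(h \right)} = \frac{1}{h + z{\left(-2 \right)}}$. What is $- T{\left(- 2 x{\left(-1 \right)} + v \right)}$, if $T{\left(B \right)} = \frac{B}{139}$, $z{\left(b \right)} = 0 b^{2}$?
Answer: $- \frac{9}{139} \approx -0.064748$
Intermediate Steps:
$z{\left(b \right)} = 0$
$x{\left(h \right)} = \frac{1}{h}$ ($x{\left(h \right)} = \frac{1}{h + 0} = \frac{1}{h}$)
$v = 7$ ($v = - 9 \left(- \frac{7}{9}\right) = - 9 \left(\left(-7\right) \frac{1}{9}\right) = \left(-9\right) \left(- \frac{7}{9}\right) = 7$)
$T{\left(B \right)} = \frac{B}{139}$ ($T{\left(B \right)} = B \frac{1}{139} = \frac{B}{139}$)
$- T{\left(- 2 x{\left(-1 \right)} + v \right)} = - \frac{- \frac{2}{-1} + 7}{139} = - \frac{\left(-2\right) \left(-1\right) + 7}{139} = - \frac{2 + 7}{139} = - \frac{9}{139}$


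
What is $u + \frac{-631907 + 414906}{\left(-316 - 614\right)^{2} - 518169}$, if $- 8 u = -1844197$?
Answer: $\frac{639438533999}{2773848} \approx 2.3052 \cdot 10^{5}$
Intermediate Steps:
$u = \frac{1844197}{8}$ ($u = \left(- \frac{1}{8}\right) \left(-1844197\right) = \frac{1844197}{8} \approx 2.3052 \cdot 10^{5}$)
$u + \frac{-631907 + 414906}{\left(-316 - 614\right)^{2} - 518169} = \frac{1844197}{8} + \frac{-631907 + 414906}{\left(-316 - 614\right)^{2} - 518169} = \frac{1844197}{8} - \frac{217001}{\left(-930\right)^{2} - 518169} = \frac{1844197}{8} - \frac{217001}{864900 - 518169} = \frac{1844197}{8} - \frac{217001}{346731} = \frac{639438533999}{2773848}$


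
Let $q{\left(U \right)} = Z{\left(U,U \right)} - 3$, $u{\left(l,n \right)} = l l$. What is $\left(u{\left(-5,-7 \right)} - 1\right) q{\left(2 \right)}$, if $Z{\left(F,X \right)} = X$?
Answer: $-24$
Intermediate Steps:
$u{\left(l,n \right)} = l^{2}$
$q{\left(U \right)} = -3 + U$ ($q{\left(U \right)} = U - 3 = -3 + U$)
$\left(u{\left(-5,-7 \right)} - 1\right) q{\left(2 \right)} = \left(\left(-5\right)^{2} - 1\right) \left(-3 + 2\right) = \left(25 - 1\right) \left(-1\right) = 24 \left(-1\right) = -24$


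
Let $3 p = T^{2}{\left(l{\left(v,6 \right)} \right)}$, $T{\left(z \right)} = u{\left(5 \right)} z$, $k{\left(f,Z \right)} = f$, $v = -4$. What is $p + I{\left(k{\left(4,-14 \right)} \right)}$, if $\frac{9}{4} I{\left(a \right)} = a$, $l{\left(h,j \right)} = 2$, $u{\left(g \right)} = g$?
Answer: $\frac{316}{9} \approx 35.111$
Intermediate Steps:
$I{\left(a \right)} = \frac{4 a}{9}$
$T{\left(z \right)} = 5 z$
$p = \frac{100}{3}$ ($p = \frac{\left(5 \cdot 2\right)^{2}}{3} = \frac{10^{2}}{3} = \frac{1}{3} \cdot 100 = \frac{100}{3} \approx 33.333$)
$p + I{\left(k{\left(4,-14 \right)} \right)} = \frac{100}{3} + \frac{4}{9} \cdot 4 = \frac{100}{3} + \frac{16}{9} = \frac{316}{9}$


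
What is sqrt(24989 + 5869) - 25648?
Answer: -25648 + sqrt(30858) ≈ -25472.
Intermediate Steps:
sqrt(24989 + 5869) - 25648 = sqrt(30858) - 25648 = -25648 + sqrt(30858)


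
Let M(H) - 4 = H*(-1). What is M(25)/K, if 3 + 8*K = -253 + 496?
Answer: -7/10 ≈ -0.70000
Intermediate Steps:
M(H) = 4 - H (M(H) = 4 + H*(-1) = 4 - H)
K = 30 (K = -3/8 + (-253 + 496)/8 = -3/8 + (⅛)*243 = -3/8 + 243/8 = 30)
M(25)/K = (4 - 1*25)/30 = (4 - 25)*(1/30) = -21*1/30 = -7/10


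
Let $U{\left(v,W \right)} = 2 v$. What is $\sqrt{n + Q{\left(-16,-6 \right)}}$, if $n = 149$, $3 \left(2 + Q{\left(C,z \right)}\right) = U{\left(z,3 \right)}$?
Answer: $\sqrt{143} \approx 11.958$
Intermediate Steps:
$Q{\left(C,z \right)} = -2 + \frac{2 z}{3}$
$\sqrt{n + Q{\left(-16,-6 \right)}} = \sqrt{149 + \left(-2 + \frac{2}{3} \left(-6\right)\right)} = \sqrt{149 - 6} = \sqrt{143}$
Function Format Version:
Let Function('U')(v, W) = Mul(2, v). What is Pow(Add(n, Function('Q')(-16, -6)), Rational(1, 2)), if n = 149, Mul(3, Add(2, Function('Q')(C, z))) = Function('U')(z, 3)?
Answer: Pow(143, Rational(1, 2)) ≈ 11.958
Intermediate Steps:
Function('Q')(C, z) = Add(-2, Mul(Rational(2, 3), z)) (Function('Q')(C, z) = Add(-2, Mul(Rational(1, 3), Mul(2, z))) = Add(-2, Mul(Rational(2, 3), z)))
Pow(Add(n, Function('Q')(-16, -6)), Rational(1, 2)) = Pow(Add(149, Add(-2, Mul(Rational(2, 3), -6))), Rational(1, 2)) = Pow(Add(149, Add(-2, -4)), Rational(1, 2)) = Pow(Add(149, -6), Rational(1, 2)) = Pow(143, Rational(1, 2))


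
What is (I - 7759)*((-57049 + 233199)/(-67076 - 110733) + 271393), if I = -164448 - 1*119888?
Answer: -14095319316273765/177809 ≈ -7.9272e+10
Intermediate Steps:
I = -284336 (I = -164448 - 119888 = -284336)
(I - 7759)*((-57049 + 233199)/(-67076 - 110733) + 271393) = (-284336 - 7759)*((-57049 + 233199)/(-67076 - 110733) + 271393) = -292095*(176150/(-177809) + 271393) = -292095*(176150*(-1/177809) + 271393) = -292095*(-176150/177809 + 271393) = -292095*48255941787/177809 = -14095319316273765/177809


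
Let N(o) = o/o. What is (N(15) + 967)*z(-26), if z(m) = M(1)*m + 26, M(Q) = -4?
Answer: 125840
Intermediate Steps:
N(o) = 1
z(m) = 26 - 4*m (z(m) = -4*m + 26 = 26 - 4*m)
(N(15) + 967)*z(-26) = (1 + 967)*(26 - 4*(-26)) = 968*(26 + 104) = 968*130 = 125840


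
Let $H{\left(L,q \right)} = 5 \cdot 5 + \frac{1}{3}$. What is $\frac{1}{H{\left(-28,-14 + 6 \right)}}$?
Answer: $\frac{3}{76} \approx 0.039474$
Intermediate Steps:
$H{\left(L,q \right)} = \frac{76}{3}$ ($H{\left(L,q \right)} = 25 + \frac{1}{3} = \frac{76}{3}$)
$\frac{1}{H{\left(-28,-14 + 6 \right)}} = \frac{1}{\frac{76}{3}} = \frac{3}{76}$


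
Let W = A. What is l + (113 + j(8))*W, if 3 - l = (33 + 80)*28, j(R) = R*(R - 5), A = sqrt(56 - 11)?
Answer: -3161 + 411*sqrt(5) ≈ -2242.0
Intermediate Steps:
A = 3*sqrt(5) (A = sqrt(45) = 3*sqrt(5) ≈ 6.7082)
j(R) = R*(-5 + R)
l = -3161 (l = 3 - (33 + 80)*28 = 3 - 113*28 = 3 - 1*3164 = 3 - 3164 = -3161)
W = 3*sqrt(5) ≈ 6.7082
l + (113 + j(8))*W = -3161 + (113 + 8*(-5 + 8))*(3*sqrt(5)) = -3161 + (113 + 8*3)*(3*sqrt(5)) = -3161 + (113 + 24)*(3*sqrt(5)) = -3161 + 137*(3*sqrt(5)) = -3161 + 411*sqrt(5)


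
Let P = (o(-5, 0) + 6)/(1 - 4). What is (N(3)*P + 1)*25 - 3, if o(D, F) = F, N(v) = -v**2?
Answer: 472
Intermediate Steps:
P = -2 (P = (0 + 6)/(1 - 4) = 6/(-3) = 6*(-1/3) = -2)
(N(3)*P + 1)*25 - 3 = (-1*3**2*(-2) + 1)*25 - 3 = (-1*9*(-2) + 1)*25 - 3 = (-9*(-2) + 1)*25 - 3 = (18 + 1)*25 - 3 = 19*25 - 3 = 475 - 3 = 472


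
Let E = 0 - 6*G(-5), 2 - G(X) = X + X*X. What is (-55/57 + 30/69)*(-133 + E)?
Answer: 17375/1311 ≈ 13.253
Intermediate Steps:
G(X) = 2 - X - X² (G(X) = 2 - (X + X*X) = 2 - (X + X²) = 2 + (-X - X²) = 2 - X - X²)
E = 108 (E = 0 - 6*(2 - 1*(-5) - 1*(-5)²) = 0 - 6*(2 + 5 - 1*25) = 0 - 6*(2 + 5 - 25) = 0 - 6*(-18) = 0 + 108 = 108)
(-55/57 + 30/69)*(-133 + E) = (-55/57 + 30/69)*(-133 + 108) = (-55*1/57 + 30*(1/69))*(-25) = (-55/57 + 10/23)*(-25) = -695/1311*(-25) = 17375/1311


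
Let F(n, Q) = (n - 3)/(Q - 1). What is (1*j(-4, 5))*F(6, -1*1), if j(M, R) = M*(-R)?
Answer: -30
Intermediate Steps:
F(n, Q) = (-3 + n)/(-1 + Q)
j(M, R) = -M*R
(1*j(-4, 5))*F(6, -1*1) = (1*(-1*(-4)*5))*((-3 + 6)/(-1 - 1*1)) = (1*20)*(3/(-1 - 1)) = 20*(3/(-2)) = 20*(-½*3) = 20*(-3/2) = -30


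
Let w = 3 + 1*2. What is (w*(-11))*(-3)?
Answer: 165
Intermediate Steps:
w = 5 (w = 3 + 2 = 5)
(w*(-11))*(-3) = (5*(-11))*(-3) = -55*(-3) = 165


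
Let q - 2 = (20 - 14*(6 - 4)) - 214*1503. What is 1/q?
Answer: -1/321648 ≈ -3.1090e-6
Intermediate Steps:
q = -321648 (q = 2 + ((20 - 14*(6 - 4)) - 214*1503) = 2 + ((20 - 14*2) - 321642) = 2 + ((20 - 28) - 321642) = 2 + (-8 - 321642) = 2 - 321650 = -321648)
1/q = 1/(-321648) = -1/321648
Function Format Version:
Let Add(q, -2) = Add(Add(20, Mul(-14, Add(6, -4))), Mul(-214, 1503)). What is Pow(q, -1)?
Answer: Rational(-1, 321648) ≈ -3.1090e-6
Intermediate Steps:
q = -321648 (q = Add(2, Add(Add(20, Mul(-14, Add(6, -4))), Mul(-214, 1503))) = Add(2, Add(Add(20, Mul(-14, 2)), -321642)) = Add(2, Add(Add(20, -28), -321642)) = Add(2, Add(-8, -321642)) = Add(2, -321650) = -321648)
Pow(q, -1) = Pow(-321648, -1) = Rational(-1, 321648)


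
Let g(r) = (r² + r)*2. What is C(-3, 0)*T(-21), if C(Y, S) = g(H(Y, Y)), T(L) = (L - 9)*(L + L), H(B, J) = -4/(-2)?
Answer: 15120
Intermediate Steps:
H(B, J) = 2 (H(B, J) = -4*(-½) = 2)
T(L) = 2*L*(-9 + L) (T(L) = (-9 + L)*(2*L) = 2*L*(-9 + L))
g(r) = 2*r + 2*r² (g(r) = (r + r²)*2 = 2*r + 2*r²)
C(Y, S) = 12 (C(Y, S) = 2*2*(1 + 2) = 2*2*3 = 12)
C(-3, 0)*T(-21) = 12*(2*(-21)*(-9 - 21)) = 12*(2*(-21)*(-30)) = 12*1260 = 15120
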